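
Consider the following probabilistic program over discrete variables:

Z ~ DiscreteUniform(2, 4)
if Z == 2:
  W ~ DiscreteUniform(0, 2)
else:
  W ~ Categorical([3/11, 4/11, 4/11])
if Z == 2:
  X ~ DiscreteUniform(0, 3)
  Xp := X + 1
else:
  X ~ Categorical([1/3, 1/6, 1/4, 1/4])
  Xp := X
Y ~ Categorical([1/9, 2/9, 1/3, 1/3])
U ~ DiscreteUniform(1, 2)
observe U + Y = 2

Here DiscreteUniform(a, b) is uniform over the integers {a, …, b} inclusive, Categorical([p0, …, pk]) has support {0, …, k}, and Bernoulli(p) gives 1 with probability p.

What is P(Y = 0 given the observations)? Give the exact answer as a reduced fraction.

Enumerate traces; 72 have nonzero weight after conditioning:
  (Z=2, W=0, X=0, Y=0, U=2) weight 1/648
  (Z=2, W=0, X=0, Y=1, U=1) weight 1/324
  (Z=2, W=0, X=1, Y=0, U=2) weight 1/648
  (Z=2, W=0, X=1, Y=1, U=1) weight 1/324
  (Z=2, W=0, X=2, Y=0, U=2) weight 1/648
  (Z=2, W=0, X=2, Y=1, U=1) weight 1/324
  (Z=2, W=0, X=3, Y=0, U=2) weight 1/648
  (Z=2, W=0, X=3, Y=1, U=1) weight 1/324
  … 64 more
Group by Y:
  weight(Y=0) = 1/18
  weight(Y=1) = 1/9
Total weight = 1/18 + 1/9 = 1/6
P(Y=0 | obs) = 1/18 / 1/6 = 1/3
P(Y=1 | obs) = 1/9 / 1/6 = 2/3

P(Y = 0 | obs) = 1/3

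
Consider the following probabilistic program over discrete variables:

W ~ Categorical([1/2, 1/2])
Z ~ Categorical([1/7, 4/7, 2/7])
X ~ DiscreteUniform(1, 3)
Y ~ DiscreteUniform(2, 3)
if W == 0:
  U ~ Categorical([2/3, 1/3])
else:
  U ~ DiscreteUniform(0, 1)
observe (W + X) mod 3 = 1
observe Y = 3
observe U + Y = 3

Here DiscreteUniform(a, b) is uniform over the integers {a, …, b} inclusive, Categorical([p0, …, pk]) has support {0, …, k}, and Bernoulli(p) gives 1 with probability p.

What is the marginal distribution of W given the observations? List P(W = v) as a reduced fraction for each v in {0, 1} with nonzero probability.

Enumerate traces; 6 have nonzero weight after conditioning:
  (W=0, Z=0, X=1, Y=3, U=0) weight 1/126
  (W=0, Z=1, X=1, Y=3, U=0) weight 2/63
  (W=0, Z=2, X=1, Y=3, U=0) weight 1/63
  (W=1, Z=0, X=3, Y=3, U=0) weight 1/168
  (W=1, Z=1, X=3, Y=3, U=0) weight 1/42
  (W=1, Z=2, X=3, Y=3, U=0) weight 1/84
Group by W:
  weight(W=0) = 1/18
  weight(W=1) = 1/24
Total weight = 1/18 + 1/24 = 7/72
P(W=0 | obs) = 1/18 / 7/72 = 4/7
P(W=1 | obs) = 1/24 / 7/72 = 3/7

P(W=0) = 4/7, P(W=1) = 3/7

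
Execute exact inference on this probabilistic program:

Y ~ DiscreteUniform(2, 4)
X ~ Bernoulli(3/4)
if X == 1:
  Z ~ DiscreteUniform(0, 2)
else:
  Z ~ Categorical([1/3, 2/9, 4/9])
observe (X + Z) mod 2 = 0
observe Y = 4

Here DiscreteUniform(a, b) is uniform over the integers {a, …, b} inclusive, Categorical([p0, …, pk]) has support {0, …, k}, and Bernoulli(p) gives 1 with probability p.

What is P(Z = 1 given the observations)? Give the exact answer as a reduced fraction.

Enumerate traces; 3 have nonzero weight after conditioning:
  (Y=4, X=0, Z=0) weight 1/36
  (Y=4, X=0, Z=2) weight 1/27
  (Y=4, X=1, Z=1) weight 1/12
Group by Z:
  weight(Z=0) = 1/36
  weight(Z=1) = 1/12
  weight(Z=2) = 1/27
Total weight = 1/36 + 1/12 + 1/27 = 4/27
P(Z=0 | obs) = 1/36 / 4/27 = 3/16
P(Z=1 | obs) = 1/12 / 4/27 = 9/16
P(Z=2 | obs) = 1/27 / 4/27 = 1/4

P(Z = 1 | obs) = 9/16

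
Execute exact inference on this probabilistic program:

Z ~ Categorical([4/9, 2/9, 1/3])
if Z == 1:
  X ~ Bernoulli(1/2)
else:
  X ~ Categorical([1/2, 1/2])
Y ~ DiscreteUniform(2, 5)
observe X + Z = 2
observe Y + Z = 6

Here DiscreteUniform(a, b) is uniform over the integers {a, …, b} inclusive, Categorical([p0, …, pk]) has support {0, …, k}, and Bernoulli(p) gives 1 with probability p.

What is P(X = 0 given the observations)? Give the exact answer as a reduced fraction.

Enumerate traces; 2 have nonzero weight after conditioning:
  (Z=1, X=1, Y=5) weight 1/36
  (Z=2, X=0, Y=4) weight 1/24
Group by X:
  weight(X=0) = 1/24
  weight(X=1) = 1/36
Total weight = 1/24 + 1/36 = 5/72
P(X=0 | obs) = 1/24 / 5/72 = 3/5
P(X=1 | obs) = 1/36 / 5/72 = 2/5

P(X = 0 | obs) = 3/5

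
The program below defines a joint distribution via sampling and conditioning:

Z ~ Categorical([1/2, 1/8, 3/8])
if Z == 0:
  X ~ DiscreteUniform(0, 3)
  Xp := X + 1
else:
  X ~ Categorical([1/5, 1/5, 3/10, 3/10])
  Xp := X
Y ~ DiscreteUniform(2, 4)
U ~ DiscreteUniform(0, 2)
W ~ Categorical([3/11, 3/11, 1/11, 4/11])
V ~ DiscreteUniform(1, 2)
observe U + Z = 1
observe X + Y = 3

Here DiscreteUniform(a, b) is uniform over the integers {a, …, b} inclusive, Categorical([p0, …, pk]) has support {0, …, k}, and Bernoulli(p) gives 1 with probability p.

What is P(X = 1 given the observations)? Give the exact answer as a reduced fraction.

P(X = 1 | obs) = 1/2

Enumerate traces; 32 have nonzero weight after conditioning:
  (Z=0, X=0, Y=3, U=1, W=0, V=1) weight 1/528
  (Z=0, X=0, Y=3, U=1, W=0, V=2) weight 1/528
  (Z=0, X=0, Y=3, U=1, W=1, V=1) weight 1/528
  (Z=0, X=0, Y=3, U=1, W=1, V=2) weight 1/528
  (Z=0, X=0, Y=3, U=1, W=2, V=1) weight 1/1584
  (Z=0, X=0, Y=3, U=1, W=2, V=2) weight 1/1584
  (Z=0, X=0, Y=3, U=1, W=3, V=1) weight 1/396
  (Z=0, X=0, Y=3, U=1, W=3, V=2) weight 1/396
  (Z=0, X=1, Y=2, U=1, W=0, V=1) weight 1/528
  … 23 more
Group by X:
  weight(X=0) = 1/60
  weight(X=1) = 1/60
Total weight = 1/60 + 1/60 = 1/30
P(X=0 | obs) = 1/60 / 1/30 = 1/2
P(X=1 | obs) = 1/60 / 1/30 = 1/2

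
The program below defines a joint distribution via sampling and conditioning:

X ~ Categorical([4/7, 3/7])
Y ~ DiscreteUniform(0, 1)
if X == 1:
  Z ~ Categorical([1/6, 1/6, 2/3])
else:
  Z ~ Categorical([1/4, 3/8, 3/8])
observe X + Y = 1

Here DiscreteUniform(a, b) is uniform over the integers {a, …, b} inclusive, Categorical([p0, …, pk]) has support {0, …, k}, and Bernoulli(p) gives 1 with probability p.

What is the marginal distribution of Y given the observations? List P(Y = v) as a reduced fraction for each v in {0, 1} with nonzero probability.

Enumerate traces; 6 have nonzero weight after conditioning:
  (X=0, Y=1, Z=0) weight 1/14
  (X=0, Y=1, Z=1) weight 3/28
  (X=0, Y=1, Z=2) weight 3/28
  (X=1, Y=0, Z=0) weight 1/28
  (X=1, Y=0, Z=1) weight 1/28
  (X=1, Y=0, Z=2) weight 1/7
Group by Y:
  weight(Y=0) = 3/14
  weight(Y=1) = 2/7
Total weight = 3/14 + 2/7 = 1/2
P(Y=0 | obs) = 3/14 / 1/2 = 3/7
P(Y=1 | obs) = 2/7 / 1/2 = 4/7

P(Y=0) = 3/7, P(Y=1) = 4/7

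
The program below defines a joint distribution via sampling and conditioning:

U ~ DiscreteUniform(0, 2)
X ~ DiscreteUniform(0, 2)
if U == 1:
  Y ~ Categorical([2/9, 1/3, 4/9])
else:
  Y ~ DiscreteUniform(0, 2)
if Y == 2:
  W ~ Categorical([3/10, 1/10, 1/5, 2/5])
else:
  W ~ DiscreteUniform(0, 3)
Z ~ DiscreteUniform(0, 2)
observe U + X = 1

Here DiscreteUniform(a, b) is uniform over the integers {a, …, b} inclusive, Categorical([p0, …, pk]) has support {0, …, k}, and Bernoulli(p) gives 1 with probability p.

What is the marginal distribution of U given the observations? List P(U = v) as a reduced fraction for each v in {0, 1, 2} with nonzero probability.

Enumerate traces; 72 have nonzero weight after conditioning:
  (U=0, X=1, Y=0, W=0, Z=0) weight 1/324
  (U=0, X=1, Y=0, W=0, Z=1) weight 1/324
  (U=0, X=1, Y=0, W=0, Z=2) weight 1/324
  (U=0, X=1, Y=0, W=1, Z=0) weight 1/324
  (U=0, X=1, Y=0, W=1, Z=1) weight 1/324
  (U=0, X=1, Y=0, W=1, Z=2) weight 1/324
  (U=0, X=1, Y=0, W=2, Z=0) weight 1/324
  (U=0, X=1, Y=0, W=2, Z=1) weight 1/324
  (U=1, X=0, Y=0, W=0, Z=0) weight 1/486
  … 63 more
Group by U:
  weight(U=0) = 1/9
  weight(U=1) = 1/9
Total weight = 1/9 + 1/9 = 2/9
P(U=0 | obs) = 1/9 / 2/9 = 1/2
P(U=1 | obs) = 1/9 / 2/9 = 1/2

P(U=0) = 1/2, P(U=1) = 1/2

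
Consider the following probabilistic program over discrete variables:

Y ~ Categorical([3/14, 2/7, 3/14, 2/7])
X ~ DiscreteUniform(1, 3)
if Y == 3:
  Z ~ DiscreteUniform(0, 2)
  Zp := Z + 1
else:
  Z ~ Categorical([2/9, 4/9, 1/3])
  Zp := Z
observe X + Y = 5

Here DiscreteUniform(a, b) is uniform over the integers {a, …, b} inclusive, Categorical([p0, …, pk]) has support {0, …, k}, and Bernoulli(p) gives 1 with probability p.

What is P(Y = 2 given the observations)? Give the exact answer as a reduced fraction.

Enumerate traces; 6 have nonzero weight after conditioning:
  (Y=2, X=3, Z=0) weight 1/63
  (Y=2, X=3, Z=1) weight 2/63
  (Y=2, X=3, Z=2) weight 1/42
  (Y=3, X=2, Z=0) weight 2/63
  (Y=3, X=2, Z=1) weight 2/63
  (Y=3, X=2, Z=2) weight 2/63
Group by Y:
  weight(Y=2) = 1/14
  weight(Y=3) = 2/21
Total weight = 1/14 + 2/21 = 1/6
P(Y=2 | obs) = 1/14 / 1/6 = 3/7
P(Y=3 | obs) = 2/21 / 1/6 = 4/7

P(Y = 2 | obs) = 3/7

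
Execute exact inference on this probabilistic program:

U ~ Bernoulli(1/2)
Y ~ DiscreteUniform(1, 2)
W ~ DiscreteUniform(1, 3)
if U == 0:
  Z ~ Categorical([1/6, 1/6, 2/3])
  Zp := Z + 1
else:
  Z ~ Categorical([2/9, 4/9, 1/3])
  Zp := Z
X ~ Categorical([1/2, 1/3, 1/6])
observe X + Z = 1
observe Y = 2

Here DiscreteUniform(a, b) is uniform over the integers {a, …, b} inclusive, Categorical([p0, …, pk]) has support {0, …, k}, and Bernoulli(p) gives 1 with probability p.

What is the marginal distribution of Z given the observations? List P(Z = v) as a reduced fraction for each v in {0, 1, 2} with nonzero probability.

P(Z=0) = 14/47, P(Z=1) = 33/47

Enumerate traces; 12 have nonzero weight after conditioning:
  (U=0, Y=2, W=1, Z=0, X=1) weight 1/216
  (U=0, Y=2, W=1, Z=1, X=0) weight 1/144
  (U=0, Y=2, W=2, Z=0, X=1) weight 1/216
  (U=0, Y=2, W=2, Z=1, X=0) weight 1/144
  (U=0, Y=2, W=3, Z=0, X=1) weight 1/216
  (U=0, Y=2, W=3, Z=1, X=0) weight 1/144
  (U=1, Y=2, W=1, Z=0, X=1) weight 1/162
  (U=1, Y=2, W=1, Z=1, X=0) weight 1/54
  … 4 more
Group by Z:
  weight(Z=0) = 7/216
  weight(Z=1) = 11/144
Total weight = 7/216 + 11/144 = 47/432
P(Z=0 | obs) = 7/216 / 47/432 = 14/47
P(Z=1 | obs) = 11/144 / 47/432 = 33/47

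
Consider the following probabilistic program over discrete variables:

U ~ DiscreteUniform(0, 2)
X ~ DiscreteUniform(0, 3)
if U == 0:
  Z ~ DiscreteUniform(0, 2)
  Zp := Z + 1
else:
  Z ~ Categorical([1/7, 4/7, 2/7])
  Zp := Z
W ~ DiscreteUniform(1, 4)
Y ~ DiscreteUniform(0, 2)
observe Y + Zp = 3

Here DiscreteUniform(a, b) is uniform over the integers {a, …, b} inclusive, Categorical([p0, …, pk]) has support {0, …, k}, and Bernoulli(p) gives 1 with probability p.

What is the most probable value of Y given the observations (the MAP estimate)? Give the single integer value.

argmax_v P(Y = v | obs) = 2

Enumerate traces; 112 have nonzero weight after conditioning:
  (U=0, X=0, Z=0, W=1, Y=2) weight 1/432
  (U=0, X=0, Z=0, W=2, Y=2) weight 1/432
  (U=0, X=0, Z=0, W=3, Y=2) weight 1/432
  (U=0, X=0, Z=0, W=4, Y=2) weight 1/432
  (U=0, X=0, Z=1, W=1, Y=1) weight 1/432
  (U=0, X=0, Z=1, W=2, Y=1) weight 1/432
  (U=0, X=0, Z=1, W=3, Y=1) weight 1/432
  (U=0, X=0, Z=1, W=4, Y=1) weight 1/432
  (U=0, X=0, Z=2, W=1, Y=0) weight 1/432
  … 103 more
Group by Y:
  weight(Y=0) = 1/27
  weight(Y=1) = 19/189
  weight(Y=2) = 31/189
Total weight = 1/27 + 19/189 + 31/189 = 19/63
P(Y=0 | obs) = 1/27 / 19/63 = 7/57
P(Y=1 | obs) = 19/189 / 19/63 = 1/3
P(Y=2 | obs) = 31/189 / 19/63 = 31/57
argmax = 2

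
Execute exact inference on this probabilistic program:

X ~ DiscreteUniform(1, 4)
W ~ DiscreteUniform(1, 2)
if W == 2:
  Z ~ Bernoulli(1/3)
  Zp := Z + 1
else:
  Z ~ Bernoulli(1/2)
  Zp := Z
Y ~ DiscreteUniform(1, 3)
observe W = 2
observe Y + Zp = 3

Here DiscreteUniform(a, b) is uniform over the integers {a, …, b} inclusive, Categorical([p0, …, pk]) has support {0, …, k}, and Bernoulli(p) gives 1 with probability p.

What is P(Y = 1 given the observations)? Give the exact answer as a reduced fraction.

Enumerate traces; 8 have nonzero weight after conditioning:
  (X=1, W=2, Z=0, Y=2) weight 1/36
  (X=1, W=2, Z=1, Y=1) weight 1/72
  (X=2, W=2, Z=0, Y=2) weight 1/36
  (X=2, W=2, Z=1, Y=1) weight 1/72
  (X=3, W=2, Z=0, Y=2) weight 1/36
  (X=3, W=2, Z=1, Y=1) weight 1/72
  (X=4, W=2, Z=0, Y=2) weight 1/36
  (X=4, W=2, Z=1, Y=1) weight 1/72
Group by Y:
  weight(Y=1) = 1/18
  weight(Y=2) = 1/9
Total weight = 1/18 + 1/9 = 1/6
P(Y=1 | obs) = 1/18 / 1/6 = 1/3
P(Y=2 | obs) = 1/9 / 1/6 = 2/3

P(Y = 1 | obs) = 1/3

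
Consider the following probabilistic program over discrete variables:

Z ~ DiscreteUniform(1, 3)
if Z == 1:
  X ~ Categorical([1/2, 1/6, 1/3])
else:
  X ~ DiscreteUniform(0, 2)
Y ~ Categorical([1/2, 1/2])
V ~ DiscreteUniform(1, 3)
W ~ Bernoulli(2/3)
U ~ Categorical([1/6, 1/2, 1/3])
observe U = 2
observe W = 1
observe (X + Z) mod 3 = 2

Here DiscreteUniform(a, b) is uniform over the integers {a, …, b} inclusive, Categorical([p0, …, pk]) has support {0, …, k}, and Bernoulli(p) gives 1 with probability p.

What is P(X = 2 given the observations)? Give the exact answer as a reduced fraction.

P(X = 2 | obs) = 2/5

Enumerate traces; 18 have nonzero weight after conditioning:
  (Z=1, X=1, Y=0, V=1, W=1, U=2) weight 1/486
  (Z=1, X=1, Y=0, V=2, W=1, U=2) weight 1/486
  (Z=1, X=1, Y=0, V=3, W=1, U=2) weight 1/486
  (Z=1, X=1, Y=1, V=1, W=1, U=2) weight 1/486
  (Z=1, X=1, Y=1, V=2, W=1, U=2) weight 1/486
  (Z=1, X=1, Y=1, V=3, W=1, U=2) weight 1/486
  (Z=2, X=0, Y=0, V=1, W=1, U=2) weight 1/243
  (Z=2, X=0, Y=0, V=2, W=1, U=2) weight 1/243
  (Z=3, X=2, Y=0, V=1, W=1, U=2) weight 1/243
  … 9 more
Group by X:
  weight(X=0) = 2/81
  weight(X=1) = 1/81
  weight(X=2) = 2/81
Total weight = 2/81 + 1/81 + 2/81 = 5/81
P(X=0 | obs) = 2/81 / 5/81 = 2/5
P(X=1 | obs) = 1/81 / 5/81 = 1/5
P(X=2 | obs) = 2/81 / 5/81 = 2/5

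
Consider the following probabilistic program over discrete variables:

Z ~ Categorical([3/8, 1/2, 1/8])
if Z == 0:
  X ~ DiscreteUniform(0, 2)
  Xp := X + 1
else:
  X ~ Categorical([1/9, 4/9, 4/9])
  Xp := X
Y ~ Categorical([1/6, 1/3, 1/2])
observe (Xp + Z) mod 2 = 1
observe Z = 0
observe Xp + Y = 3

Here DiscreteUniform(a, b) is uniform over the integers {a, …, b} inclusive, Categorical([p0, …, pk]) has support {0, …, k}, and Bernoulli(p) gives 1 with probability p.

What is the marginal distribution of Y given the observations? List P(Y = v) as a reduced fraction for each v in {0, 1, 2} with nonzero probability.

Enumerate traces; 2 have nonzero weight after conditioning:
  (Z=0, X=0, Y=2) weight 1/16
  (Z=0, X=2, Y=0) weight 1/48
Group by Y:
  weight(Y=0) = 1/48
  weight(Y=2) = 1/16
Total weight = 1/48 + 1/16 = 1/12
P(Y=0 | obs) = 1/48 / 1/12 = 1/4
P(Y=2 | obs) = 1/16 / 1/12 = 3/4

P(Y=0) = 1/4, P(Y=2) = 3/4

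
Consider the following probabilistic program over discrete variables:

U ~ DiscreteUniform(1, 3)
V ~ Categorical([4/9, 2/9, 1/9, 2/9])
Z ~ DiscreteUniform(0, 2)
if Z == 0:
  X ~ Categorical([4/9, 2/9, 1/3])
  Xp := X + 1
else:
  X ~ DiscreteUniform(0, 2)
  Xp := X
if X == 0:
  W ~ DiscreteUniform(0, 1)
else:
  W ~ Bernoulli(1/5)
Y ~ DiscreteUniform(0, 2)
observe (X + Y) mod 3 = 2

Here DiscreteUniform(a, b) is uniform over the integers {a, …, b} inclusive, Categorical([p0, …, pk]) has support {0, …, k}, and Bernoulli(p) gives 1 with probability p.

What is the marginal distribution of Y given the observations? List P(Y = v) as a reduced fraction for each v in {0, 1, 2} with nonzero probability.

Enumerate traces; 216 have nonzero weight after conditioning:
  (U=1, V=0, Z=0, X=0, W=0, Y=2) weight 8/2187
  (U=1, V=0, Z=0, X=0, W=1, Y=2) weight 8/2187
  (U=1, V=0, Z=0, X=1, W=0, Y=1) weight 32/10935
  (U=1, V=0, Z=0, X=1, W=1, Y=1) weight 8/10935
  (U=1, V=0, Z=0, X=2, W=0, Y=0) weight 16/3645
  (U=1, V=0, Z=0, X=2, W=1, Y=0) weight 4/3645
  (U=1, V=0, Z=1, X=0, W=0, Y=2) weight 2/729
  (U=1, V=0, Z=1, X=0, W=1, Y=2) weight 2/729
  … 208 more
Group by Y:
  weight(Y=0) = 1/9
  weight(Y=1) = 8/81
  weight(Y=2) = 10/81
Total weight = 1/9 + 8/81 + 10/81 = 1/3
P(Y=0 | obs) = 1/9 / 1/3 = 1/3
P(Y=1 | obs) = 8/81 / 1/3 = 8/27
P(Y=2 | obs) = 10/81 / 1/3 = 10/27

P(Y=0) = 1/3, P(Y=1) = 8/27, P(Y=2) = 10/27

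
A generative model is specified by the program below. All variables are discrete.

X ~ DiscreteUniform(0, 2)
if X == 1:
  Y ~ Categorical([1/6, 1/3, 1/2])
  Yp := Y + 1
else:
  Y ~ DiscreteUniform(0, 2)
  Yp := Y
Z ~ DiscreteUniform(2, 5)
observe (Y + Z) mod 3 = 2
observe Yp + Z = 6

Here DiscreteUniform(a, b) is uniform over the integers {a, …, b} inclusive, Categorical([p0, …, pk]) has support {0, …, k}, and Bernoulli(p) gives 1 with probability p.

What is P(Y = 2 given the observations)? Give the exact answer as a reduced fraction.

P(Y = 2 | obs) = 1/2

Enumerate traces; 3 have nonzero weight after conditioning:
  (X=1, Y=0, Z=5) weight 1/72
  (X=1, Y=1, Z=4) weight 1/36
  (X=1, Y=2, Z=3) weight 1/24
Group by Y:
  weight(Y=0) = 1/72
  weight(Y=1) = 1/36
  weight(Y=2) = 1/24
Total weight = 1/72 + 1/36 + 1/24 = 1/12
P(Y=0 | obs) = 1/72 / 1/12 = 1/6
P(Y=1 | obs) = 1/36 / 1/12 = 1/3
P(Y=2 | obs) = 1/24 / 1/12 = 1/2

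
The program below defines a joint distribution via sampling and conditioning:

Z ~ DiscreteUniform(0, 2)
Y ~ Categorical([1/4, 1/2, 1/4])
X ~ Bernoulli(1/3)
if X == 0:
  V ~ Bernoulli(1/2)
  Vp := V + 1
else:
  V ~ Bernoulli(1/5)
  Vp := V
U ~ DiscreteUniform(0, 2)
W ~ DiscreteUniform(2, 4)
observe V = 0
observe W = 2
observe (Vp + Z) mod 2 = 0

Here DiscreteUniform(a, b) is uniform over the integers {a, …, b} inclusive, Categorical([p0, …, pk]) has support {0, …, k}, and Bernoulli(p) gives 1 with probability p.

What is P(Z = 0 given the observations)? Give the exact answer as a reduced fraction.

Enumerate traces; 27 have nonzero weight after conditioning:
  (Z=0, Y=0, X=1, V=0, U=0, W=2) weight 1/405
  (Z=0, Y=0, X=1, V=0, U=1, W=2) weight 1/405
  (Z=0, Y=0, X=1, V=0, U=2, W=2) weight 1/405
  (Z=0, Y=1, X=1, V=0, U=0, W=2) weight 2/405
  (Z=0, Y=1, X=1, V=0, U=1, W=2) weight 2/405
  (Z=0, Y=1, X=1, V=0, U=2, W=2) weight 2/405
  (Z=0, Y=2, X=1, V=0, U=0, W=2) weight 1/405
  (Z=0, Y=2, X=1, V=0, U=1, W=2) weight 1/405
  (Z=1, Y=0, X=0, V=0, U=0, W=2) weight 1/324
  (Z=2, Y=0, X=1, V=0, U=0, W=2) weight 1/405
  … 17 more
Group by Z:
  weight(Z=0) = 4/135
  weight(Z=1) = 1/27
  weight(Z=2) = 4/135
Total weight = 4/135 + 1/27 + 4/135 = 13/135
P(Z=0 | obs) = 4/135 / 13/135 = 4/13
P(Z=1 | obs) = 1/27 / 13/135 = 5/13
P(Z=2 | obs) = 4/135 / 13/135 = 4/13

P(Z = 0 | obs) = 4/13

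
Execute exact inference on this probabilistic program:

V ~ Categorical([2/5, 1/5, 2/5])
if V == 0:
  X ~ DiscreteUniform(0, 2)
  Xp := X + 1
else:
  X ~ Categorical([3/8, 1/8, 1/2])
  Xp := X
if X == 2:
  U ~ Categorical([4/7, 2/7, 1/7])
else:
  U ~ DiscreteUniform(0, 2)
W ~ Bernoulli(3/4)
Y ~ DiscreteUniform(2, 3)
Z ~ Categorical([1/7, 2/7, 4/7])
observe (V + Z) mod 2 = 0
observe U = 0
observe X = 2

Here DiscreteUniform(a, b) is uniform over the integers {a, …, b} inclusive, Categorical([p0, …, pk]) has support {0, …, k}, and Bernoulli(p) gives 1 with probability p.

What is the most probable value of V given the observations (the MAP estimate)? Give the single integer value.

argmax_v P(V = v | obs) = 2

Enumerate traces; 20 have nonzero weight after conditioning:
  (V=0, X=2, U=0, W=0, Y=2, Z=0) weight 1/735
  (V=0, X=2, U=0, W=0, Y=2, Z=2) weight 4/735
  (V=0, X=2, U=0, W=0, Y=3, Z=0) weight 1/735
  (V=0, X=2, U=0, W=0, Y=3, Z=2) weight 4/735
  (V=0, X=2, U=0, W=1, Y=2, Z=0) weight 1/245
  (V=0, X=2, U=0, W=1, Y=2, Z=2) weight 4/245
  (V=0, X=2, U=0, W=1, Y=3, Z=0) weight 1/245
  (V=0, X=2, U=0, W=1, Y=3, Z=2) weight 4/245
  (V=1, X=2, U=0, W=0, Y=2, Z=1) weight 1/490
  (V=2, X=2, U=0, W=0, Y=2, Z=0) weight 1/490
  … 10 more
Group by V:
  weight(V=0) = 8/147
  weight(V=1) = 4/245
  weight(V=2) = 4/49
Total weight = 8/147 + 4/245 + 4/49 = 16/105
P(V=0 | obs) = 8/147 / 16/105 = 5/14
P(V=1 | obs) = 4/245 / 16/105 = 3/28
P(V=2 | obs) = 4/49 / 16/105 = 15/28
argmax = 2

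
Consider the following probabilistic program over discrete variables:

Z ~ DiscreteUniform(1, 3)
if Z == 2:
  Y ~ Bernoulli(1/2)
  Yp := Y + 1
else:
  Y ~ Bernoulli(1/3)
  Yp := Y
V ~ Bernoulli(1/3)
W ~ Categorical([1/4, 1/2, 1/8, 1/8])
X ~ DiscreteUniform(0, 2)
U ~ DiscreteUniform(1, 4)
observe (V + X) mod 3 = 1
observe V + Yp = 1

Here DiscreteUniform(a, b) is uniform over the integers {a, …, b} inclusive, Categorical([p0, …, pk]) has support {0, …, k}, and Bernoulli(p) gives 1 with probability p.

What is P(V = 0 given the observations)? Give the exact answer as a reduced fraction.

Enumerate traces; 80 have nonzero weight after conditioning:
  (Z=1, Y=0, V=1, W=0, X=0, U=1) weight 1/648
  (Z=1, Y=0, V=1, W=0, X=0, U=2) weight 1/648
  (Z=1, Y=0, V=1, W=0, X=0, U=3) weight 1/648
  (Z=1, Y=0, V=1, W=0, X=0, U=4) weight 1/648
  (Z=1, Y=0, V=1, W=1, X=0, U=1) weight 1/324
  (Z=1, Y=0, V=1, W=1, X=0, U=2) weight 1/324
  (Z=1, Y=0, V=1, W=1, X=0, U=3) weight 1/324
  (Z=1, Y=0, V=1, W=1, X=0, U=4) weight 1/324
  (Z=1, Y=1, V=0, W=0, X=1, U=1) weight 1/648
  … 71 more
Group by V:
  weight(V=0) = 7/81
  weight(V=1) = 4/81
Total weight = 7/81 + 4/81 = 11/81
P(V=0 | obs) = 7/81 / 11/81 = 7/11
P(V=1 | obs) = 4/81 / 11/81 = 4/11

P(V = 0 | obs) = 7/11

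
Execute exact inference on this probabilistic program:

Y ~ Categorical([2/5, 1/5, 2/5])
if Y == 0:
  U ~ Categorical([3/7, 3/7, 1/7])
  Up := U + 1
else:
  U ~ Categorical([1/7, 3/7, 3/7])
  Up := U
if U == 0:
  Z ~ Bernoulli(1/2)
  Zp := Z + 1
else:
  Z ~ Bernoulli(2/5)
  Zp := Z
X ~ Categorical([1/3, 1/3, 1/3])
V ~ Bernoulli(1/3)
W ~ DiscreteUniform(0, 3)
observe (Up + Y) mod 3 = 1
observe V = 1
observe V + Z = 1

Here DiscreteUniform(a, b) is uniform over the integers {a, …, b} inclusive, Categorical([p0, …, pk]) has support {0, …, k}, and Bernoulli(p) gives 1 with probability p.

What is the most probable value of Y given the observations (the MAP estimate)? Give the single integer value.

argmax_v P(Y = v | obs) = 2

Enumerate traces; 36 have nonzero weight after conditioning:
  (Y=0, U=0, Z=0, X=0, V=1, W=0) weight 1/420
  (Y=0, U=0, Z=0, X=0, V=1, W=1) weight 1/420
  (Y=0, U=0, Z=0, X=0, V=1, W=2) weight 1/420
  (Y=0, U=0, Z=0, X=0, V=1, W=3) weight 1/420
  (Y=0, U=0, Z=0, X=1, V=1, W=0) weight 1/420
  (Y=0, U=0, Z=0, X=1, V=1, W=1) weight 1/420
  (Y=0, U=0, Z=0, X=1, V=1, W=2) weight 1/420
  (Y=0, U=0, Z=0, X=1, V=1, W=3) weight 1/420
  (Y=1, U=0, Z=0, X=0, V=1, W=0) weight 1/2520
  (Y=2, U=2, Z=0, X=0, V=1, W=0) weight 1/350
  … 26 more
Group by Y:
  weight(Y=0) = 1/35
  weight(Y=1) = 1/210
  weight(Y=2) = 6/175
Total weight = 1/35 + 1/210 + 6/175 = 71/1050
P(Y=0 | obs) = 1/35 / 71/1050 = 30/71
P(Y=1 | obs) = 1/210 / 71/1050 = 5/71
P(Y=2 | obs) = 6/175 / 71/1050 = 36/71
argmax = 2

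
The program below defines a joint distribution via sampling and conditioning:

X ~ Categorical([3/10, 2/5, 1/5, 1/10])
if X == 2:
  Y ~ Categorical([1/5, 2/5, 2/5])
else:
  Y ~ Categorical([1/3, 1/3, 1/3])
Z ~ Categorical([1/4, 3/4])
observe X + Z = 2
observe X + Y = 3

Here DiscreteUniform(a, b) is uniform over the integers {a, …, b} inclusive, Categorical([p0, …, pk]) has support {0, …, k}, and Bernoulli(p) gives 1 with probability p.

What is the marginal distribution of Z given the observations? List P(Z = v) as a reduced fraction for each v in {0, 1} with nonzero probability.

Enumerate traces; 2 have nonzero weight after conditioning:
  (X=1, Y=2, Z=1) weight 1/10
  (X=2, Y=1, Z=0) weight 1/50
Group by Z:
  weight(Z=0) = 1/50
  weight(Z=1) = 1/10
Total weight = 1/50 + 1/10 = 3/25
P(Z=0 | obs) = 1/50 / 3/25 = 1/6
P(Z=1 | obs) = 1/10 / 3/25 = 5/6

P(Z=0) = 1/6, P(Z=1) = 5/6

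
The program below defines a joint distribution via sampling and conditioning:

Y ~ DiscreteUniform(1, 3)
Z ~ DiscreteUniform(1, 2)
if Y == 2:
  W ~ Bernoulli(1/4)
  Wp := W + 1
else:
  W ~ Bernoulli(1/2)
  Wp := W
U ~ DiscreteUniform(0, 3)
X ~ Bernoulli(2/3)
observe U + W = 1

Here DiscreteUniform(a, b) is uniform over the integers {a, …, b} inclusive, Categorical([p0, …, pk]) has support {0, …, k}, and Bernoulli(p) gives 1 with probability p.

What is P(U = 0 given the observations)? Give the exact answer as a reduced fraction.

Enumerate traces; 24 have nonzero weight after conditioning:
  (Y=1, Z=1, W=0, U=1, X=0) weight 1/144
  (Y=1, Z=1, W=0, U=1, X=1) weight 1/72
  (Y=1, Z=1, W=1, U=0, X=0) weight 1/144
  (Y=1, Z=1, W=1, U=0, X=1) weight 1/72
  (Y=1, Z=2, W=0, U=1, X=0) weight 1/144
  (Y=1, Z=2, W=0, U=1, X=1) weight 1/72
  (Y=1, Z=2, W=1, U=0, X=0) weight 1/144
  (Y=1, Z=2, W=1, U=0, X=1) weight 1/72
  … 16 more
Group by U:
  weight(U=0) = 5/48
  weight(U=1) = 7/48
Total weight = 5/48 + 7/48 = 1/4
P(U=0 | obs) = 5/48 / 1/4 = 5/12
P(U=1 | obs) = 7/48 / 1/4 = 7/12

P(U = 0 | obs) = 5/12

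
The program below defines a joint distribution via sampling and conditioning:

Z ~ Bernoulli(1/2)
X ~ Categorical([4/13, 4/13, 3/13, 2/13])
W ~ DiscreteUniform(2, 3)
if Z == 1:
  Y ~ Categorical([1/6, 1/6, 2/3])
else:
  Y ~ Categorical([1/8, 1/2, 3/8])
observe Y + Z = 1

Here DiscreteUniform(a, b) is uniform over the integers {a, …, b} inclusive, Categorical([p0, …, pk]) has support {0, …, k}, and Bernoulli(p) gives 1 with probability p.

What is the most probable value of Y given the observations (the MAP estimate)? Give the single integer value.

argmax_v P(Y = v | obs) = 1

Enumerate traces; 16 have nonzero weight after conditioning:
  (Z=0, X=0, W=2, Y=1) weight 1/26
  (Z=0, X=0, W=3, Y=1) weight 1/26
  (Z=0, X=1, W=2, Y=1) weight 1/26
  (Z=0, X=1, W=3, Y=1) weight 1/26
  (Z=0, X=2, W=2, Y=1) weight 3/104
  (Z=0, X=2, W=3, Y=1) weight 3/104
  (Z=0, X=3, W=2, Y=1) weight 1/52
  (Z=0, X=3, W=3, Y=1) weight 1/52
  (Z=1, X=0, W=2, Y=0) weight 1/78
  … 7 more
Group by Y:
  weight(Y=0) = 1/12
  weight(Y=1) = 1/4
Total weight = 1/12 + 1/4 = 1/3
P(Y=0 | obs) = 1/12 / 1/3 = 1/4
P(Y=1 | obs) = 1/4 / 1/3 = 3/4
argmax = 1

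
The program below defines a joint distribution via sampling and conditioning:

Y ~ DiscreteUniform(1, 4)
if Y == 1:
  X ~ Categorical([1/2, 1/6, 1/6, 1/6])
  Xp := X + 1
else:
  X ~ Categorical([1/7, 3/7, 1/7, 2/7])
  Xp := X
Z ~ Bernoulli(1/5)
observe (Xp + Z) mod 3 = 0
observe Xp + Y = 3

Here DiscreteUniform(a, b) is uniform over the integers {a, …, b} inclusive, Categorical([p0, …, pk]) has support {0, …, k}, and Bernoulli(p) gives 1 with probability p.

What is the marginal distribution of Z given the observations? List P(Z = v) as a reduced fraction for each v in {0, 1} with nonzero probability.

Enumerate traces; 2 have nonzero weight after conditioning:
  (Y=1, X=1, Z=1) weight 1/120
  (Y=3, X=0, Z=0) weight 1/35
Group by Z:
  weight(Z=0) = 1/35
  weight(Z=1) = 1/120
Total weight = 1/35 + 1/120 = 31/840
P(Z=0 | obs) = 1/35 / 31/840 = 24/31
P(Z=1 | obs) = 1/120 / 31/840 = 7/31

P(Z=0) = 24/31, P(Z=1) = 7/31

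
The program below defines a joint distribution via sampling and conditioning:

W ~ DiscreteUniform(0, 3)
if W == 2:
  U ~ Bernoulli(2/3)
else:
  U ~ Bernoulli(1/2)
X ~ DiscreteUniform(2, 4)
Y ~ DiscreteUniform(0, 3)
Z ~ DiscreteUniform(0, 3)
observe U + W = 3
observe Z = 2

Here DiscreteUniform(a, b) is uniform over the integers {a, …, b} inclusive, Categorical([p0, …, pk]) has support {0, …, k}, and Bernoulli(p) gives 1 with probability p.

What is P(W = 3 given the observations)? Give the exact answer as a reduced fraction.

P(W = 3 | obs) = 3/7

Enumerate traces; 24 have nonzero weight after conditioning:
  (W=2, U=1, X=2, Y=0, Z=2) weight 1/288
  (W=2, U=1, X=2, Y=1, Z=2) weight 1/288
  (W=2, U=1, X=2, Y=2, Z=2) weight 1/288
  (W=2, U=1, X=2, Y=3, Z=2) weight 1/288
  (W=2, U=1, X=3, Y=0, Z=2) weight 1/288
  (W=2, U=1, X=3, Y=1, Z=2) weight 1/288
  (W=2, U=1, X=3, Y=2, Z=2) weight 1/288
  (W=2, U=1, X=3, Y=3, Z=2) weight 1/288
  (W=3, U=0, X=2, Y=0, Z=2) weight 1/384
  … 15 more
Group by W:
  weight(W=2) = 1/24
  weight(W=3) = 1/32
Total weight = 1/24 + 1/32 = 7/96
P(W=2 | obs) = 1/24 / 7/96 = 4/7
P(W=3 | obs) = 1/32 / 7/96 = 3/7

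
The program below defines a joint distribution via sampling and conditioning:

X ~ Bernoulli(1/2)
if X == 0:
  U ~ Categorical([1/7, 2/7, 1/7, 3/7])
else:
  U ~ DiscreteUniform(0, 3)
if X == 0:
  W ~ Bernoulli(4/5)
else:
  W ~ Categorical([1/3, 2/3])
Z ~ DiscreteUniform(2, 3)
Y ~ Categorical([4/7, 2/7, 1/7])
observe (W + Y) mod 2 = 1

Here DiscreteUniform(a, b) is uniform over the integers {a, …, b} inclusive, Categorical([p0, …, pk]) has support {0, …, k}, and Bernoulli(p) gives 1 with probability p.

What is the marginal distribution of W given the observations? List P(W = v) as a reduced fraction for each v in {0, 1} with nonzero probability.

Enumerate traces; 48 have nonzero weight after conditioning:
  (X=0, U=0, W=0, Z=2, Y=1) weight 1/490
  (X=0, U=0, W=0, Z=3, Y=1) weight 1/490
  (X=0, U=0, W=1, Z=2, Y=0) weight 4/245
  (X=0, U=0, W=1, Z=2, Y=2) weight 1/245
  (X=0, U=0, W=1, Z=3, Y=0) weight 4/245
  (X=0, U=0, W=1, Z=3, Y=2) weight 1/245
  (X=0, U=1, W=0, Z=2, Y=1) weight 1/245
  (X=0, U=1, W=0, Z=3, Y=1) weight 1/245
  … 40 more
Group by W:
  weight(W=0) = 8/105
  weight(W=1) = 11/21
Total weight = 8/105 + 11/21 = 3/5
P(W=0 | obs) = 8/105 / 3/5 = 8/63
P(W=1 | obs) = 11/21 / 3/5 = 55/63

P(W=0) = 8/63, P(W=1) = 55/63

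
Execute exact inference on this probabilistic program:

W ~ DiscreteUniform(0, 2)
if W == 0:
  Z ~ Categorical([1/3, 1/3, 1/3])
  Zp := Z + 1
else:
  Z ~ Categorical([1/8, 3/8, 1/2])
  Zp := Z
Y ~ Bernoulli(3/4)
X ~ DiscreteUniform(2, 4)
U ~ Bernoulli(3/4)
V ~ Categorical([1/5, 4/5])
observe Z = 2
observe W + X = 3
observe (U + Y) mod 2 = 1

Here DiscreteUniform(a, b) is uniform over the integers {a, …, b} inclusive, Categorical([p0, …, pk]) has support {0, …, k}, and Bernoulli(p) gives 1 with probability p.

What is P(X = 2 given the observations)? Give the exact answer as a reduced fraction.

Enumerate traces; 8 have nonzero weight after conditioning:
  (W=0, Z=2, Y=0, X=3, U=1, V=0) weight 1/720
  (W=0, Z=2, Y=0, X=3, U=1, V=1) weight 1/180
  (W=0, Z=2, Y=1, X=3, U=0, V=0) weight 1/720
  (W=0, Z=2, Y=1, X=3, U=0, V=1) weight 1/180
  (W=1, Z=2, Y=0, X=2, U=1, V=0) weight 1/480
  (W=1, Z=2, Y=0, X=2, U=1, V=1) weight 1/120
  (W=1, Z=2, Y=1, X=2, U=0, V=0) weight 1/480
  (W=1, Z=2, Y=1, X=2, U=0, V=1) weight 1/120
Group by X:
  weight(X=2) = 1/48
  weight(X=3) = 1/72
Total weight = 1/48 + 1/72 = 5/144
P(X=2 | obs) = 1/48 / 5/144 = 3/5
P(X=3 | obs) = 1/72 / 5/144 = 2/5

P(X = 2 | obs) = 3/5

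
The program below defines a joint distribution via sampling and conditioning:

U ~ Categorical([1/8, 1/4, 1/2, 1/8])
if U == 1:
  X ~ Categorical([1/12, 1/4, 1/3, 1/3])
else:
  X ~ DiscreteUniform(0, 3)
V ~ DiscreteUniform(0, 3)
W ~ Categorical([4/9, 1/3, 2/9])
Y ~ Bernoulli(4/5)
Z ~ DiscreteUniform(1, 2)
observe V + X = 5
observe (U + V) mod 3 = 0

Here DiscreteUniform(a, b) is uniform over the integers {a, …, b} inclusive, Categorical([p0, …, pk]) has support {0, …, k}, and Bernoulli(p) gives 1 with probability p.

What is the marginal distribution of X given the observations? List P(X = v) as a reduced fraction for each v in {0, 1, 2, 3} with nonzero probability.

Enumerate traces; 36 have nonzero weight after conditioning:
  (U=0, X=2, V=3, W=0, Y=0, Z=1) weight 1/2880
  (U=0, X=2, V=3, W=0, Y=0, Z=2) weight 1/2880
  (U=0, X=2, V=3, W=0, Y=1, Z=1) weight 1/720
  (U=0, X=2, V=3, W=0, Y=1, Z=2) weight 1/720
  (U=0, X=2, V=3, W=1, Y=0, Z=1) weight 1/3840
  (U=0, X=2, V=3, W=1, Y=0, Z=2) weight 1/3840
  (U=0, X=2, V=3, W=1, Y=1, Z=1) weight 1/960
  (U=0, X=2, V=3, W=1, Y=1, Z=2) weight 1/960
  (U=1, X=3, V=2, W=0, Y=0, Z=1) weight 1/1080
  … 27 more
Group by X:
  weight(X=2) = 1/64
  weight(X=3) = 1/48
Total weight = 1/64 + 1/48 = 7/192
P(X=2 | obs) = 1/64 / 7/192 = 3/7
P(X=3 | obs) = 1/48 / 7/192 = 4/7

P(X=2) = 3/7, P(X=3) = 4/7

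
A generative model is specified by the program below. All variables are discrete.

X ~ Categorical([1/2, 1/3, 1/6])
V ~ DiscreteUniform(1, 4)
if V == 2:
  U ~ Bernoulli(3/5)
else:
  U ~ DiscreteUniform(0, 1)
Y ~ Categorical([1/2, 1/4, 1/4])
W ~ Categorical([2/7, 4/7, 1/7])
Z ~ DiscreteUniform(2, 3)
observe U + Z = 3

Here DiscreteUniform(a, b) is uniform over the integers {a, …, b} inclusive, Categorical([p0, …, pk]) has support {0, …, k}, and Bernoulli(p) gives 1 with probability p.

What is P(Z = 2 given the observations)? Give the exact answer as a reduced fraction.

Enumerate traces; 216 have nonzero weight after conditioning:
  (X=0, V=1, U=0, Y=0, W=0, Z=3) weight 1/224
  (X=0, V=1, U=0, Y=0, W=1, Z=3) weight 1/112
  (X=0, V=1, U=0, Y=0, W=2, Z=3) weight 1/448
  (X=0, V=1, U=0, Y=1, W=0, Z=3) weight 1/448
  (X=0, V=1, U=0, Y=1, W=1, Z=3) weight 1/224
  (X=0, V=1, U=0, Y=1, W=2, Z=3) weight 1/896
  (X=0, V=1, U=0, Y=2, W=0, Z=3) weight 1/448
  (X=0, V=1, U=0, Y=2, W=1, Z=3) weight 1/224
  (X=0, V=1, U=1, Y=0, W=0, Z=2) weight 1/224
  … 207 more
Group by Z:
  weight(Z=2) = 21/80
  weight(Z=3) = 19/80
Total weight = 21/80 + 19/80 = 1/2
P(Z=2 | obs) = 21/80 / 1/2 = 21/40
P(Z=3 | obs) = 19/80 / 1/2 = 19/40

P(Z = 2 | obs) = 21/40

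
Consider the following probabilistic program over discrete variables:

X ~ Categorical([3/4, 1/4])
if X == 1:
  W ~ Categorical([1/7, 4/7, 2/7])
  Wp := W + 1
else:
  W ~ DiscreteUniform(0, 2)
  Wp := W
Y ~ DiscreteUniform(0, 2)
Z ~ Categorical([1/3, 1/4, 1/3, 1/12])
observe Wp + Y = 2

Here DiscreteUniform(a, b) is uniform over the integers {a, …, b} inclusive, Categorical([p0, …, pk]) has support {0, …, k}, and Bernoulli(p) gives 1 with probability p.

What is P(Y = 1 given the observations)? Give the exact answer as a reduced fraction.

Enumerate traces; 20 have nonzero weight after conditioning:
  (X=0, W=0, Y=2, Z=0) weight 1/36
  (X=0, W=0, Y=2, Z=1) weight 1/48
  (X=0, W=0, Y=2, Z=2) weight 1/36
  (X=0, W=0, Y=2, Z=3) weight 1/144
  (X=0, W=1, Y=1, Z=0) weight 1/36
  (X=0, W=1, Y=1, Z=1) weight 1/48
  (X=0, W=1, Y=1, Z=2) weight 1/36
  (X=0, W=1, Y=1, Z=3) weight 1/144
  (X=0, W=2, Y=0, Z=0) weight 1/36
  … 11 more
Group by Y:
  weight(Y=0) = 11/84
  weight(Y=1) = 2/21
  weight(Y=2) = 1/12
Total weight = 11/84 + 2/21 + 1/12 = 13/42
P(Y=0 | obs) = 11/84 / 13/42 = 11/26
P(Y=1 | obs) = 2/21 / 13/42 = 4/13
P(Y=2 | obs) = 1/12 / 13/42 = 7/26

P(Y = 1 | obs) = 4/13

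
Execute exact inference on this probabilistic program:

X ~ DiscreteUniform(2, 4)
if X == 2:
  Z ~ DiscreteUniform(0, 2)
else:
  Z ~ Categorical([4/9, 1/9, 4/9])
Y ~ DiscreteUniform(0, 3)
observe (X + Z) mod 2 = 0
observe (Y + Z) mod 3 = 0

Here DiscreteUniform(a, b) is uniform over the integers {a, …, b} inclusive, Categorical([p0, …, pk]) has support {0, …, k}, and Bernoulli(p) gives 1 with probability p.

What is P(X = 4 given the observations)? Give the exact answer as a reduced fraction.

Enumerate traces; 7 have nonzero weight after conditioning:
  (X=2, Z=0, Y=0) weight 1/36
  (X=2, Z=0, Y=3) weight 1/36
  (X=2, Z=2, Y=1) weight 1/36
  (X=3, Z=1, Y=2) weight 1/108
  (X=4, Z=0, Y=0) weight 1/27
  (X=4, Z=0, Y=3) weight 1/27
  (X=4, Z=2, Y=1) weight 1/27
Group by X:
  weight(X=2) = 1/12
  weight(X=3) = 1/108
  weight(X=4) = 1/9
Total weight = 1/12 + 1/108 + 1/9 = 11/54
P(X=2 | obs) = 1/12 / 11/54 = 9/22
P(X=3 | obs) = 1/108 / 11/54 = 1/22
P(X=4 | obs) = 1/9 / 11/54 = 6/11

P(X = 4 | obs) = 6/11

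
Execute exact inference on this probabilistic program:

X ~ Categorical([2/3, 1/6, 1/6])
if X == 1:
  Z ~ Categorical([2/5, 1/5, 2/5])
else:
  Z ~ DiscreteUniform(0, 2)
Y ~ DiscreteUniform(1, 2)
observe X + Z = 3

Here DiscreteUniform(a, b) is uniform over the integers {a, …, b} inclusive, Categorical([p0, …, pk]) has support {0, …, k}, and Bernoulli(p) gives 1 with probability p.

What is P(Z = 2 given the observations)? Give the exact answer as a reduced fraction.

Enumerate traces; 4 have nonzero weight after conditioning:
  (X=1, Z=2, Y=1) weight 1/30
  (X=1, Z=2, Y=2) weight 1/30
  (X=2, Z=1, Y=1) weight 1/36
  (X=2, Z=1, Y=2) weight 1/36
Group by Z:
  weight(Z=1) = 1/18
  weight(Z=2) = 1/15
Total weight = 1/18 + 1/15 = 11/90
P(Z=1 | obs) = 1/18 / 11/90 = 5/11
P(Z=2 | obs) = 1/15 / 11/90 = 6/11

P(Z = 2 | obs) = 6/11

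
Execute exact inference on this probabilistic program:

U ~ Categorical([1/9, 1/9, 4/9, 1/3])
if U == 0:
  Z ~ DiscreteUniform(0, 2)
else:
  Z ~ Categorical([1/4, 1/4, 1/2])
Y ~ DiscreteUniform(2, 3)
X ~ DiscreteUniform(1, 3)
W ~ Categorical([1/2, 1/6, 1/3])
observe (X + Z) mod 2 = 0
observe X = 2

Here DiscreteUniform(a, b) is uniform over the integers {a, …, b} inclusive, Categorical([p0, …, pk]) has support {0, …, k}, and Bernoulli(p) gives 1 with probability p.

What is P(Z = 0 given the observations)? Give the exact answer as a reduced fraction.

Enumerate traces; 48 have nonzero weight after conditioning:
  (U=0, Z=0, Y=2, X=2, W=0) weight 1/324
  (U=0, Z=0, Y=2, X=2, W=1) weight 1/972
  (U=0, Z=0, Y=2, X=2, W=2) weight 1/486
  (U=0, Z=0, Y=3, X=2, W=0) weight 1/324
  (U=0, Z=0, Y=3, X=2, W=1) weight 1/972
  (U=0, Z=0, Y=3, X=2, W=2) weight 1/486
  (U=0, Z=2, Y=2, X=2, W=0) weight 1/324
  (U=0, Z=2, Y=2, X=2, W=1) weight 1/972
  … 40 more
Group by Z:
  weight(Z=0) = 7/81
  weight(Z=2) = 13/81
Total weight = 7/81 + 13/81 = 20/81
P(Z=0 | obs) = 7/81 / 20/81 = 7/20
P(Z=2 | obs) = 13/81 / 20/81 = 13/20

P(Z = 0 | obs) = 7/20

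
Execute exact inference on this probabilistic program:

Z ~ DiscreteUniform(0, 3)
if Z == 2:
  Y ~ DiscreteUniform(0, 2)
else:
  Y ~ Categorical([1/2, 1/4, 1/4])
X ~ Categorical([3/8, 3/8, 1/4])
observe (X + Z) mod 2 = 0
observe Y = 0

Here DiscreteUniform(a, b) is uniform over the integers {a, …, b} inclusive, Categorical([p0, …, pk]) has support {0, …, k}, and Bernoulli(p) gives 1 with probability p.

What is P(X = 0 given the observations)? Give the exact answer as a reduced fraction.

P(X = 0 | obs) = 15/43

Enumerate traces; 6 have nonzero weight after conditioning:
  (Z=0, Y=0, X=0) weight 3/64
  (Z=0, Y=0, X=2) weight 1/32
  (Z=1, Y=0, X=1) weight 3/64
  (Z=2, Y=0, X=0) weight 1/32
  (Z=2, Y=0, X=2) weight 1/48
  (Z=3, Y=0, X=1) weight 3/64
Group by X:
  weight(X=0) = 5/64
  weight(X=1) = 3/32
  weight(X=2) = 5/96
Total weight = 5/64 + 3/32 + 5/96 = 43/192
P(X=0 | obs) = 5/64 / 43/192 = 15/43
P(X=1 | obs) = 3/32 / 43/192 = 18/43
P(X=2 | obs) = 5/96 / 43/192 = 10/43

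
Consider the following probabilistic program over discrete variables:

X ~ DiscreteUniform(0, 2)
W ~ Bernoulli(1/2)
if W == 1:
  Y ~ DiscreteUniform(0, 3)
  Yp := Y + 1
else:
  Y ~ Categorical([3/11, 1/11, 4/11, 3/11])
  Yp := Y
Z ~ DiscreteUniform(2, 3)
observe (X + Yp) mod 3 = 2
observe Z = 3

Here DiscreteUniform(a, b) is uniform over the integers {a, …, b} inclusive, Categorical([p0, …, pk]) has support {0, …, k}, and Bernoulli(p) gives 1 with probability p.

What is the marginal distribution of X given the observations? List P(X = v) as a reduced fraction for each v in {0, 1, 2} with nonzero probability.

Enumerate traces; 8 have nonzero weight after conditioning:
  (X=0, W=0, Y=2, Z=3) weight 1/33
  (X=0, W=1, Y=1, Z=3) weight 1/48
  (X=1, W=0, Y=1, Z=3) weight 1/132
  (X=1, W=1, Y=0, Z=3) weight 1/48
  (X=1, W=1, Y=3, Z=3) weight 1/48
  (X=2, W=0, Y=0, Z=3) weight 1/44
  (X=2, W=0, Y=3, Z=3) weight 1/44
  (X=2, W=1, Y=2, Z=3) weight 1/48
Group by X:
  weight(X=0) = 9/176
  weight(X=1) = 13/264
  weight(X=2) = 35/528
Total weight = 9/176 + 13/264 + 35/528 = 1/6
P(X=0 | obs) = 9/176 / 1/6 = 27/88
P(X=1 | obs) = 13/264 / 1/6 = 13/44
P(X=2 | obs) = 35/528 / 1/6 = 35/88

P(X=0) = 27/88, P(X=1) = 13/44, P(X=2) = 35/88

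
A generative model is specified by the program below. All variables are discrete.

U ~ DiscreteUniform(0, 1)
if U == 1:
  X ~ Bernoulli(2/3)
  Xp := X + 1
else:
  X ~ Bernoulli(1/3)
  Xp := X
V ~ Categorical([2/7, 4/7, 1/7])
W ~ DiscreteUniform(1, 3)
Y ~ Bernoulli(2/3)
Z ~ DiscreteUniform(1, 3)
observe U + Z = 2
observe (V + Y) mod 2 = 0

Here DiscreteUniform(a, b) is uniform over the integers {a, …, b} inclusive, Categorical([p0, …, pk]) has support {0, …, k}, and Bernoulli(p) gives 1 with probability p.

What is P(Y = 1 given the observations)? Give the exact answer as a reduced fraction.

Enumerate traces; 36 have nonzero weight after conditioning:
  (U=0, X=0, V=0, W=1, Y=0, Z=2) weight 2/567
  (U=0, X=0, V=0, W=2, Y=0, Z=2) weight 2/567
  (U=0, X=0, V=0, W=3, Y=0, Z=2) weight 2/567
  (U=0, X=0, V=1, W=1, Y=1, Z=2) weight 8/567
  (U=0, X=0, V=1, W=2, Y=1, Z=2) weight 8/567
  (U=0, X=0, V=1, W=3, Y=1, Z=2) weight 8/567
  (U=0, X=0, V=2, W=1, Y=0, Z=2) weight 1/567
  (U=0, X=0, V=2, W=2, Y=0, Z=2) weight 1/567
  … 28 more
Group by Y:
  weight(Y=0) = 1/21
  weight(Y=1) = 8/63
Total weight = 1/21 + 8/63 = 11/63
P(Y=0 | obs) = 1/21 / 11/63 = 3/11
P(Y=1 | obs) = 8/63 / 11/63 = 8/11

P(Y = 1 | obs) = 8/11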